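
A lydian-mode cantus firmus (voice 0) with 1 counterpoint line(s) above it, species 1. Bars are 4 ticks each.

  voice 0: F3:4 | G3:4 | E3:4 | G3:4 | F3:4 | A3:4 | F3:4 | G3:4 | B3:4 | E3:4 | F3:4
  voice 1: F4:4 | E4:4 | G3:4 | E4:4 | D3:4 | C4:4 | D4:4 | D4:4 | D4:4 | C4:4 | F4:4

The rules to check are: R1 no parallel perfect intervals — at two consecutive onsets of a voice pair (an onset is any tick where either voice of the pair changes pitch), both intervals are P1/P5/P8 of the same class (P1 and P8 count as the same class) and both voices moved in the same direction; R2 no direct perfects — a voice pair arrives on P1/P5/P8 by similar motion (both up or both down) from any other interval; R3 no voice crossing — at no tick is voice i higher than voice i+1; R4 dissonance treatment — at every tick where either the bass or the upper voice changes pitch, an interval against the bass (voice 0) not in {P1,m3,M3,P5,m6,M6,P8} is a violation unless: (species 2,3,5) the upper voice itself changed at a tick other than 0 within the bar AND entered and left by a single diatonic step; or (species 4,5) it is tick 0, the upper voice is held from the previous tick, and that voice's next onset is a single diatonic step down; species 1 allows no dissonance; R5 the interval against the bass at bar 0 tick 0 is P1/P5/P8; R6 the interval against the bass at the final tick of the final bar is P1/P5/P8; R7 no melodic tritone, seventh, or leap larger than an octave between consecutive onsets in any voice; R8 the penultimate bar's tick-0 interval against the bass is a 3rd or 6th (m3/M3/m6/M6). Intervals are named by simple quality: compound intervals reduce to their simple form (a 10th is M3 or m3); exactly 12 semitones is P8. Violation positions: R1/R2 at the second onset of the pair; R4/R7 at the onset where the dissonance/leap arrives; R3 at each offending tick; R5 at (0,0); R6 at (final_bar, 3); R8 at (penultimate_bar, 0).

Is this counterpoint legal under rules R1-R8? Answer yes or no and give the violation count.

No (7 violations)

bar 0: v0=F3 v1=F4 (P8)
bar 1: v0=G3 v1=E4 (M6)
bar 2: v0=E3 v1=G3 (m3)
bar 3: v0=G3 v1=E4 (M6)
bar 4: v0=F3 v1=D3 (m3)
bar 5: v0=A3 v1=C4 (m3)
bar 6: v0=F3 v1=D4 (M6)
bar 7: v0=G3 v1=D4 (P5)
bar 8: v0=B3 v1=D4 (m3)
bar 9: v0=E3 v1=C4 (m6)
bar 10: v0=F3 v1=F4 (P8)
  R3 @ bar4.0: F3 above D3
  R7 @ bar4.0: E4->D3 leap 14st
  R3 @ bar4.1: F3 above D3
  R3 @ bar4.2: F3 above D3
  R3 @ bar4.3: F3 above D3
  R7 @ bar5.0: D3->C4 leap 10st
  R2 @ bar10.0: E3/C4 m6 -> F3/F4 P8 similar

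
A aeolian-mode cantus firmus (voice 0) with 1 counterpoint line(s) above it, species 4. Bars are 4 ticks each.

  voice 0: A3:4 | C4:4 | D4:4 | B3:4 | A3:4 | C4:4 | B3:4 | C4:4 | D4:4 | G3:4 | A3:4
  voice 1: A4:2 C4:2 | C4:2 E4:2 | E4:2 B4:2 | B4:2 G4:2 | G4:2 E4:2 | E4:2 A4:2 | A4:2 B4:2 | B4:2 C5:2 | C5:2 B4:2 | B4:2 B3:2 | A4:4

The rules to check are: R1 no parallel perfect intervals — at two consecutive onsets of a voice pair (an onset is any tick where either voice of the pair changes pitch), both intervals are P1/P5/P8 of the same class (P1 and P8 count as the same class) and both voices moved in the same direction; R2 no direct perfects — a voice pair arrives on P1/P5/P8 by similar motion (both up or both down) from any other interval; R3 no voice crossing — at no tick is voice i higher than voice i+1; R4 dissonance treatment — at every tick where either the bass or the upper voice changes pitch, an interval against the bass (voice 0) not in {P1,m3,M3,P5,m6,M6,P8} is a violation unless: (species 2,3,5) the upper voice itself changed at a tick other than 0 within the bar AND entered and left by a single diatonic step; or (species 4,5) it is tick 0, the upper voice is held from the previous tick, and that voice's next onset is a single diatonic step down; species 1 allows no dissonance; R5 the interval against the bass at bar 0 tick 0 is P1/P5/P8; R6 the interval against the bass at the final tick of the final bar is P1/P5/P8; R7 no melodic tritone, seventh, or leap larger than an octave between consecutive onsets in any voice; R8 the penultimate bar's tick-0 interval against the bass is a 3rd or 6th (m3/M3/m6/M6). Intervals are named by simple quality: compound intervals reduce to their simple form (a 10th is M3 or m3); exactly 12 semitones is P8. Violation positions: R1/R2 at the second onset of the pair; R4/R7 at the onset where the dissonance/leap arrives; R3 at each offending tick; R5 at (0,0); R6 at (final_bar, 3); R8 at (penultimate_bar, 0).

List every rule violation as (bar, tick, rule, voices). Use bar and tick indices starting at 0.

(2, 0, R4, (0, 1))
(4, 0, R4, (0, 1))
(6, 0, R4, (0, 1))
(7, 0, R4, (0, 1))
(10, 0, R2, (0, 1))
(10, 0, R7, (1,))

bar 0: v0=A3 v1=A4 downbeat P8
bar 1: v0=C4 v1=C4 downbeat P1
bar 2: v0=D4 v1=E4 downbeat M2
bar 3: v0=B3 v1=B4 downbeat P8
bar 4: v0=A3 v1=G4 downbeat m7
bar 5: v0=C4 v1=E4 downbeat M3
bar 6: v0=B3 v1=A4 downbeat m7
bar 7: v0=C4 v1=B4 downbeat M7
bar 8: v0=D4 v1=C5 downbeat m7
bar 9: v0=G3 v1=B4 downbeat M3
bar 10: v0=A3 v1=A4 downbeat P8
  -> R4 @ bar 2 tick 0 v(0, 1): D4/E4 M2 untreated
  -> R4 @ bar 4 tick 0 v(0, 1): A3/G4 m7 untreated
  -> R4 @ bar 6 tick 0 v(0, 1): B3/A4 m7 untreated
  -> R4 @ bar 7 tick 0 v(0, 1): C4/B4 M7 untreated
  -> R2 @ bar 10 tick 0 v(0, 1): G3/B3 M3 -> A3/A4 P8 similar
  -> R7 @ bar 10 tick 0 v(1,): B3->A4 leap 10st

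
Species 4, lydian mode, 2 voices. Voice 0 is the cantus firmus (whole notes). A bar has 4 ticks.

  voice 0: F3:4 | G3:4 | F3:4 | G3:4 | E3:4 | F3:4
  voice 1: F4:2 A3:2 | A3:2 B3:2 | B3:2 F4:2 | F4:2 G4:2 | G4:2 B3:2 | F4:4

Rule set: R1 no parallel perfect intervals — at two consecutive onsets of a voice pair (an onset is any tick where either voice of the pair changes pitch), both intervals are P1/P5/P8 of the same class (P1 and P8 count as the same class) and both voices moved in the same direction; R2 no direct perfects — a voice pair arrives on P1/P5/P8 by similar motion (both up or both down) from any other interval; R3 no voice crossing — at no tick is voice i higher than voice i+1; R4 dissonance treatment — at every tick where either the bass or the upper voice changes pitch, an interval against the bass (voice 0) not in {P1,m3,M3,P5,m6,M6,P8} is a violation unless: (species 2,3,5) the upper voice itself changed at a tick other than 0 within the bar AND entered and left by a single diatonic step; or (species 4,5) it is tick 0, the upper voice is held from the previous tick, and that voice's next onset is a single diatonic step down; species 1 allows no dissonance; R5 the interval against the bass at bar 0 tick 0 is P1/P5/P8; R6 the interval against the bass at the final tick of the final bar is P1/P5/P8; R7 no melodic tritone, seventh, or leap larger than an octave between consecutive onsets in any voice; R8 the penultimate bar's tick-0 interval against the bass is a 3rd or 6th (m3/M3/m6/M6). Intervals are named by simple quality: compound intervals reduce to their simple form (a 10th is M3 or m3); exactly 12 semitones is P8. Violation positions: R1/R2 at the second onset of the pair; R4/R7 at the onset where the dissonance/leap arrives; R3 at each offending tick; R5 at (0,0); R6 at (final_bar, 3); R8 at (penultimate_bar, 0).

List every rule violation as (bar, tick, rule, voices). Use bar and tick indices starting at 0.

bar 0: v0=F3 v1=F4 downbeat P8
bar 1: v0=G3 v1=A3 downbeat M2
bar 2: v0=F3 v1=B3 downbeat TT
bar 3: v0=G3 v1=F4 downbeat m7
bar 4: v0=E3 v1=G4 downbeat m3
bar 5: v0=F3 v1=F4 downbeat P8
  -> R4 @ bar 1 tick 0 v(0, 1): G3/A3 M2 untreated
  -> R4 @ bar 2 tick 0 v(0, 1): F3/B3 TT untreated
  -> R7 @ bar 2 tick 2 v(1,): B3->F4 leap 6st
  -> R4 @ bar 3 tick 0 v(0, 1): G3/F4 m7 untreated
  -> R2 @ bar 5 tick 0 v(0, 1): E3/B3 P5 -> F3/F4 P8 similar
  -> R7 @ bar 5 tick 0 v(1,): B3->F4 leap 6st

(1, 0, R4, (0, 1))
(2, 0, R4, (0, 1))
(2, 2, R7, (1,))
(3, 0, R4, (0, 1))
(5, 0, R2, (0, 1))
(5, 0, R7, (1,))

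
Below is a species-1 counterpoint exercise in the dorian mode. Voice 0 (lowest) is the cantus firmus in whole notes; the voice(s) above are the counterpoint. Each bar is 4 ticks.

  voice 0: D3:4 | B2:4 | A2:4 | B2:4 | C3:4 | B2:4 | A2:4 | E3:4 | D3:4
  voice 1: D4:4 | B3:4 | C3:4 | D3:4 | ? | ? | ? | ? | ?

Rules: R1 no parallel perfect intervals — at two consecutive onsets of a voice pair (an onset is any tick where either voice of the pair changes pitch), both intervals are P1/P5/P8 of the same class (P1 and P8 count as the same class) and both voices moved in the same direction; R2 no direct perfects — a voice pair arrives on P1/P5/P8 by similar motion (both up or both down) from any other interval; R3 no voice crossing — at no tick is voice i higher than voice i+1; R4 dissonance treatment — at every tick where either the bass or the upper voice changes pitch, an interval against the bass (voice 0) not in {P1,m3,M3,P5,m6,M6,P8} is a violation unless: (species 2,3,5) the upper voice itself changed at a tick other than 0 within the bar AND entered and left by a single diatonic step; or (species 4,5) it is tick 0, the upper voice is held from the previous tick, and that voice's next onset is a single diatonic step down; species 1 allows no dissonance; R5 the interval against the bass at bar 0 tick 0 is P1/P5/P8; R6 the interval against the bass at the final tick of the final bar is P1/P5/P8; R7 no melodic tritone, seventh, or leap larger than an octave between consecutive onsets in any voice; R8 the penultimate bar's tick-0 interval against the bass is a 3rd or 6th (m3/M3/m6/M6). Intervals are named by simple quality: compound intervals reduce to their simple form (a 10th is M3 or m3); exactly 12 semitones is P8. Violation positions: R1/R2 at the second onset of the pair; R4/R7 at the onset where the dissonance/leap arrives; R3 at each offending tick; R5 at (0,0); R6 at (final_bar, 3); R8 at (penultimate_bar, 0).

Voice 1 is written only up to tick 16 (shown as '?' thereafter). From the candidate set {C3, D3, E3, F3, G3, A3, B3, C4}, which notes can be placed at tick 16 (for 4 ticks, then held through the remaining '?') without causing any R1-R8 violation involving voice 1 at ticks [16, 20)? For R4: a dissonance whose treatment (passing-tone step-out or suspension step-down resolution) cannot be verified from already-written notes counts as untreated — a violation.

C3: legal
D3: violates R4
E3: legal
F3: violates R4
G3: violates R2
A3: legal
B3: violates R4
C4: violates R2,R7

{A3, C3, E3}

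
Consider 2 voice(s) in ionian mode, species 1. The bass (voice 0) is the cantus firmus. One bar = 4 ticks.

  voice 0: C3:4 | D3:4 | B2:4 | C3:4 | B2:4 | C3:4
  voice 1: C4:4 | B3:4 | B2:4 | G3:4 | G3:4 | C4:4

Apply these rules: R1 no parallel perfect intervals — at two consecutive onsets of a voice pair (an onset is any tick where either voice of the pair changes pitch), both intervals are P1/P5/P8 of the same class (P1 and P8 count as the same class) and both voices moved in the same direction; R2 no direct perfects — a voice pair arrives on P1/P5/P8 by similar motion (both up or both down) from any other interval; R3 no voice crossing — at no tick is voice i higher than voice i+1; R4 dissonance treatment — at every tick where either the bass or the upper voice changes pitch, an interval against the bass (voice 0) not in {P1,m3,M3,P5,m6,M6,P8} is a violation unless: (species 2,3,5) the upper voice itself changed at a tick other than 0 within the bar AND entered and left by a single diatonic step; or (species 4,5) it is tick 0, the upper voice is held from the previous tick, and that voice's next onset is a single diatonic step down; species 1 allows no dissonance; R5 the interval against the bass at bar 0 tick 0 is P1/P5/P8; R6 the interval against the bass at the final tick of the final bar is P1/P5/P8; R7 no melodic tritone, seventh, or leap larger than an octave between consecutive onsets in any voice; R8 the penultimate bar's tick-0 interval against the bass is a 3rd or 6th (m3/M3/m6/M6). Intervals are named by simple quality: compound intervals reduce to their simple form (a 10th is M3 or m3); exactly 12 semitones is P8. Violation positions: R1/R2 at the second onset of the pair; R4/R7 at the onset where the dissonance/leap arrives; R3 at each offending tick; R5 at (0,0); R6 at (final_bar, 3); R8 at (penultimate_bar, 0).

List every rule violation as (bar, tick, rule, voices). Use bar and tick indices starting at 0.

(2, 0, R2, (0, 1))
(3, 0, R2, (0, 1))
(5, 0, R2, (0, 1))

bar 0: v0=C3 v1=C4 downbeat P8
bar 1: v0=D3 v1=B3 downbeat M6
bar 2: v0=B2 v1=B2 downbeat P1
bar 3: v0=C3 v1=G3 downbeat P5
bar 4: v0=B2 v1=G3 downbeat m6
bar 5: v0=C3 v1=C4 downbeat P8
  -> R2 @ bar 2 tick 0 v(0, 1): D3/B3 M6 -> B2/B2 P1 similar
  -> R2 @ bar 3 tick 0 v(0, 1): B2/B2 P1 -> C3/G3 P5 similar
  -> R2 @ bar 5 tick 0 v(0, 1): B2/G3 m6 -> C3/C4 P8 similar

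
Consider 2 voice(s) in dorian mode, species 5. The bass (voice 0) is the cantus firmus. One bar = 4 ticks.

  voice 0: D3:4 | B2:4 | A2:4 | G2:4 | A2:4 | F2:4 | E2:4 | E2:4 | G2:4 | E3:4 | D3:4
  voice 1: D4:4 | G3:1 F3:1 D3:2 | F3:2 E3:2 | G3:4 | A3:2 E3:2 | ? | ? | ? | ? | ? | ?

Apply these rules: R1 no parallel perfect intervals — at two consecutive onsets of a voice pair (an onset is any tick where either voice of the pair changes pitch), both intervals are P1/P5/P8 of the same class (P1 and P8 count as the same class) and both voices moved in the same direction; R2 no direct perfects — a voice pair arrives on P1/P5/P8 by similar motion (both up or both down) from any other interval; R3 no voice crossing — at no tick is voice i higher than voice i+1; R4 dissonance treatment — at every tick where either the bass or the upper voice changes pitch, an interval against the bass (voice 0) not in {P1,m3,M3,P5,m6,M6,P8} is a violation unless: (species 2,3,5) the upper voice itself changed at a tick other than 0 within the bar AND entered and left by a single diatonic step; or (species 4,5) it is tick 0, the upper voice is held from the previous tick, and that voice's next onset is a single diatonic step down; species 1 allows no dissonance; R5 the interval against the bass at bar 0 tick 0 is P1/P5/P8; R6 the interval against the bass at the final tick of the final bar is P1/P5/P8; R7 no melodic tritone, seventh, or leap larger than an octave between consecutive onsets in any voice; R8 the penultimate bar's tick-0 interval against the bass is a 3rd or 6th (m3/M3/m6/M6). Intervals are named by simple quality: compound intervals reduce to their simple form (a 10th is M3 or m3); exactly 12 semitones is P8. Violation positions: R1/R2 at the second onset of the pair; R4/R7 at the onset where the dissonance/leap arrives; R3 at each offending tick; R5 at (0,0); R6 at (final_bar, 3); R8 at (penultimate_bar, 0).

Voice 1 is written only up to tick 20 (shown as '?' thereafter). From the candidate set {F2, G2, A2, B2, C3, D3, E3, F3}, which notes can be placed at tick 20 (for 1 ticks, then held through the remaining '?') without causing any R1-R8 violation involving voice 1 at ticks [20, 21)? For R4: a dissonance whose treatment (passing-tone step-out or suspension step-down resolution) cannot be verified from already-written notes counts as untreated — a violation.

F2: violates R2,R7
G2: violates R4
A2: legal
B2: violates R4
C3: violates R1
D3: legal
E3: violates R4
F3: legal

{A2, D3, F3}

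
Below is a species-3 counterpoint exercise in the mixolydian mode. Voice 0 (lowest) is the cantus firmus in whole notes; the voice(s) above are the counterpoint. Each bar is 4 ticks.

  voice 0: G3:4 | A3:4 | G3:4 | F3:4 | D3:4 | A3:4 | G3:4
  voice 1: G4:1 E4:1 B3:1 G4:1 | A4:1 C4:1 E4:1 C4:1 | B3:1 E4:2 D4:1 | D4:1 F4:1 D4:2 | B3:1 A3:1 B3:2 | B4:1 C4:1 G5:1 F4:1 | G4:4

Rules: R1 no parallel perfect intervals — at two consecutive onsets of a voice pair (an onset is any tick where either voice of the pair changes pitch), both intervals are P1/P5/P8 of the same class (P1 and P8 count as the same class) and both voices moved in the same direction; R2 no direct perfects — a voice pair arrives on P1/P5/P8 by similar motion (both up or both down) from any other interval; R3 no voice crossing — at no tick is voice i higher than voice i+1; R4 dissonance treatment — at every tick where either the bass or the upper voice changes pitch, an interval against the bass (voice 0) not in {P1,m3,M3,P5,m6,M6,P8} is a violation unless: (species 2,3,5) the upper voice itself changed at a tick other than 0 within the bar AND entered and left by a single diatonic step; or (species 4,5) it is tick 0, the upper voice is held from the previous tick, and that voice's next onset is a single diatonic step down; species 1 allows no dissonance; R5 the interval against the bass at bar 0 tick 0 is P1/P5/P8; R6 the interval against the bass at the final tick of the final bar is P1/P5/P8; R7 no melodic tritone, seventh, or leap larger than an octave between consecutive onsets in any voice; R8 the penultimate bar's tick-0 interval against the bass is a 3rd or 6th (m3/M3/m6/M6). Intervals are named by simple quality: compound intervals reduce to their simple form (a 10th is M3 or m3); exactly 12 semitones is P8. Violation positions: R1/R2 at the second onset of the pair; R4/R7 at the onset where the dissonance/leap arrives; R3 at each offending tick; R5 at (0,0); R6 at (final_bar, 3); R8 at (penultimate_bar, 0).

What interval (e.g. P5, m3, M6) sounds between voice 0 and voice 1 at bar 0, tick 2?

M3

voice 0=G3 voice 1=B3 -> M3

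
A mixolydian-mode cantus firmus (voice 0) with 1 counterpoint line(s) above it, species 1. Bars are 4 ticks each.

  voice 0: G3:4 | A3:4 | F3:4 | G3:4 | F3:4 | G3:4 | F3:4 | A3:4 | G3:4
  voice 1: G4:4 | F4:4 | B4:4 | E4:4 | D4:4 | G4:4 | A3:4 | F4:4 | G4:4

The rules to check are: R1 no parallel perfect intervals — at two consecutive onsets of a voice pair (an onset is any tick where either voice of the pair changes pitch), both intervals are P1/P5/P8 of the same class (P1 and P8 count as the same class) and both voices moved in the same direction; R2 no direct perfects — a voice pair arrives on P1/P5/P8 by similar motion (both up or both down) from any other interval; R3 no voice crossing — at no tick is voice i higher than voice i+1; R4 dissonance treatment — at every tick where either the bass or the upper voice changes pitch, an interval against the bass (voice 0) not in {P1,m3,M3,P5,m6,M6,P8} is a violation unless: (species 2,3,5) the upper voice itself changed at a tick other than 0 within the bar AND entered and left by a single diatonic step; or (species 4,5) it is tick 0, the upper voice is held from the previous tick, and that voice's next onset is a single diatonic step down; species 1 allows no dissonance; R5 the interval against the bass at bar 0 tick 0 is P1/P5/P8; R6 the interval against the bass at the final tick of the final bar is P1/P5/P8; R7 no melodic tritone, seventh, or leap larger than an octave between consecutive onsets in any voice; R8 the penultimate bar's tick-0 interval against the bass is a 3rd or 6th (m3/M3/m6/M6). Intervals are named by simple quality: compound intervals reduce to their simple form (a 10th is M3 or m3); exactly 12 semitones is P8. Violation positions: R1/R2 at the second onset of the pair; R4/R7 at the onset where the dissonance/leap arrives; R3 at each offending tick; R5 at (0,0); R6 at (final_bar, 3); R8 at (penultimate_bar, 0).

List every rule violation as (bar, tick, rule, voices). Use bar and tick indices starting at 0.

bar 0: v0=G3 v1=G4 downbeat P8
bar 1: v0=A3 v1=F4 downbeat m6
bar 2: v0=F3 v1=B4 downbeat TT
bar 3: v0=G3 v1=E4 downbeat M6
bar 4: v0=F3 v1=D4 downbeat M6
bar 5: v0=G3 v1=G4 downbeat P8
bar 6: v0=F3 v1=A3 downbeat M3
bar 7: v0=A3 v1=F4 downbeat m6
bar 8: v0=G3 v1=G4 downbeat P8
  -> R4 @ bar 2 tick 0 v(0, 1): F3/B4 TT untreated
  -> R7 @ bar 2 tick 0 v(1,): F4->B4 leap 6st
  -> R2 @ bar 5 tick 0 v(0, 1): F3/D4 M6 -> G3/G4 P8 similar
  -> R7 @ bar 6 tick 0 v(1,): G4->A3 leap 10st

(2, 0, R4, (0, 1))
(2, 0, R7, (1,))
(5, 0, R2, (0, 1))
(6, 0, R7, (1,))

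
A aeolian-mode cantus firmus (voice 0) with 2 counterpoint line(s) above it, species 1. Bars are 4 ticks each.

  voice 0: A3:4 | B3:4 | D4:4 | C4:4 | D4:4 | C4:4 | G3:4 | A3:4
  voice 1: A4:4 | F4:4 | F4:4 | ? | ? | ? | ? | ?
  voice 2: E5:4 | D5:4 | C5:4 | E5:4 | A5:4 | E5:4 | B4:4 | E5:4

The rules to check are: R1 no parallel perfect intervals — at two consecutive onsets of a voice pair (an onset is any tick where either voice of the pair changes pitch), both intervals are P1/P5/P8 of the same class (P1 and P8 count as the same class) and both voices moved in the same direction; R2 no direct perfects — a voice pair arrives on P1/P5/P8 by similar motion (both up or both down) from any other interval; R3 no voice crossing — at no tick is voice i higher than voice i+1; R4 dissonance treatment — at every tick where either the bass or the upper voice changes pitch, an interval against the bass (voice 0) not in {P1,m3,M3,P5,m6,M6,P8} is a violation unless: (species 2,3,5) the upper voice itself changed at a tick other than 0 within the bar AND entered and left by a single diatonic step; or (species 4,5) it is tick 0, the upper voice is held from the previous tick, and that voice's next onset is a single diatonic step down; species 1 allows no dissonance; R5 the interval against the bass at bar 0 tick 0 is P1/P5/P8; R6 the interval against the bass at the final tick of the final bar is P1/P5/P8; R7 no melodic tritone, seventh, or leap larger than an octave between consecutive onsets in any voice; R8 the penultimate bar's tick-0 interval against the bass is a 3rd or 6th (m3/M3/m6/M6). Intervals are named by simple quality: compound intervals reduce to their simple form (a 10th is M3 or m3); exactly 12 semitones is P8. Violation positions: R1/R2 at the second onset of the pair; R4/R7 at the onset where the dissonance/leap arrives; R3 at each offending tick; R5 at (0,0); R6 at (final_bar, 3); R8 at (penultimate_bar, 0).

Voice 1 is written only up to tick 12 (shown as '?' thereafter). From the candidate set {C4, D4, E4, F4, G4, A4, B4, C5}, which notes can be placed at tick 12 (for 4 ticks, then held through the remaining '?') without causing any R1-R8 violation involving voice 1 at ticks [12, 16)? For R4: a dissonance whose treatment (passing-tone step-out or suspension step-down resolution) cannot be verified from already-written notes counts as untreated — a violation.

C4: violates R2
D4: violates R4
E4: legal
F4: violates R4
G4: legal
A4: violates R1
B4: violates R4,R7
C5: legal

{C5, E4, G4}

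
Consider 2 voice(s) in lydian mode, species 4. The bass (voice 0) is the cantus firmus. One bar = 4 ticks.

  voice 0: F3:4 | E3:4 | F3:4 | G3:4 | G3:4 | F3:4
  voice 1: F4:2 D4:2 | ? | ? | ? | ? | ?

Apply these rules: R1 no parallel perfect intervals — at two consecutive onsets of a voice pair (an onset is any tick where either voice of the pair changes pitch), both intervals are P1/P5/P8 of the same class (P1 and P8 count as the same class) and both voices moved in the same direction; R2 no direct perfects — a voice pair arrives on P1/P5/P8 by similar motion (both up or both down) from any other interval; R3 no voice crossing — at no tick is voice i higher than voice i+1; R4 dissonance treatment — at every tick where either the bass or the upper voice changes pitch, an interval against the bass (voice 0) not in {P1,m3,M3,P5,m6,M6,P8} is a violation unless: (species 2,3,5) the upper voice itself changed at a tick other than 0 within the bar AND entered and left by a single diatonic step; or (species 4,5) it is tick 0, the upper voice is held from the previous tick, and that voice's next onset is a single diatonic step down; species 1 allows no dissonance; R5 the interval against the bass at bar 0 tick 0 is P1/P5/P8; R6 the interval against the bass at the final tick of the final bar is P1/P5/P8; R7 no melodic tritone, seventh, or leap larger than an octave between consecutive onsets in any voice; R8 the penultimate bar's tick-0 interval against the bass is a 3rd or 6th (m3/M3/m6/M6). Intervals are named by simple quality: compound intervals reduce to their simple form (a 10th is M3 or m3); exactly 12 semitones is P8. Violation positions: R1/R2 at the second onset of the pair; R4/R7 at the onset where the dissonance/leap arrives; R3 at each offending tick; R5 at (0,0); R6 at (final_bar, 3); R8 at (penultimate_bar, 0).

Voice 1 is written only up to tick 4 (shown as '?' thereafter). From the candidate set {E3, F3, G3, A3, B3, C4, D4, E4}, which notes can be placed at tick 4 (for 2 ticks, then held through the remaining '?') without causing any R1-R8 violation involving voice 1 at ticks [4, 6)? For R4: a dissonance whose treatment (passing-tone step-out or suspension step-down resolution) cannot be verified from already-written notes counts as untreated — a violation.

E3: violates R2,R7
F3: violates R4
G3: legal
A3: violates R4
B3: violates R2
C4: legal
D4: violates R4
E4: legal

{C4, E4, G3}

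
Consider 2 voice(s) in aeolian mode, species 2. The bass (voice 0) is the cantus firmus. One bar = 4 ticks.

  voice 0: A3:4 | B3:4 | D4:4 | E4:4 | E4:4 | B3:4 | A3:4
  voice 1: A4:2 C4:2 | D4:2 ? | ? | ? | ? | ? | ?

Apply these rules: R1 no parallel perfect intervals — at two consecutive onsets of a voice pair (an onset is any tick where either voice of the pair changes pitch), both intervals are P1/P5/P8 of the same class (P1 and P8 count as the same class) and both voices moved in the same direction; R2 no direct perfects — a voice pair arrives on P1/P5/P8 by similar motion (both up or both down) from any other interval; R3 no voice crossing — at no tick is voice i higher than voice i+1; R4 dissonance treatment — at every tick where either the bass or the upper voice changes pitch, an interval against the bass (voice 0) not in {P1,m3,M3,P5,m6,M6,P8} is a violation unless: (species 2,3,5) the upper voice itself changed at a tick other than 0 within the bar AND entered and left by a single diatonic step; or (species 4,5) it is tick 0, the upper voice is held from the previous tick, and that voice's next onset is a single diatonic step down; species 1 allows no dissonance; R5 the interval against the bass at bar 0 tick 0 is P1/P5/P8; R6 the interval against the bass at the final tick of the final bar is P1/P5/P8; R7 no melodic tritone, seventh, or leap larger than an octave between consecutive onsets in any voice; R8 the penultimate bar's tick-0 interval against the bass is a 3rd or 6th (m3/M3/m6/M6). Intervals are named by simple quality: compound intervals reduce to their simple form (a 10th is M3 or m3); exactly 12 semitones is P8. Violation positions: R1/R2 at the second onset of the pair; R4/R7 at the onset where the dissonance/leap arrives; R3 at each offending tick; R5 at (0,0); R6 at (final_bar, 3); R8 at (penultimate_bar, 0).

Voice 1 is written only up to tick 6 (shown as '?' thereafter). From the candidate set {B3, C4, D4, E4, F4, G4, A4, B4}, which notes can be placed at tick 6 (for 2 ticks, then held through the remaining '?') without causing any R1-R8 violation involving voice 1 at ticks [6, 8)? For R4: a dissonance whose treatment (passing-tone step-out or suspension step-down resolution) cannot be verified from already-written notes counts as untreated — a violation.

{B3, B4, D4, G4}

B3: legal
C4: violates R4
D4: legal
E4: violates R4
F4: violates R4
G4: legal
A4: violates R4
B4: legal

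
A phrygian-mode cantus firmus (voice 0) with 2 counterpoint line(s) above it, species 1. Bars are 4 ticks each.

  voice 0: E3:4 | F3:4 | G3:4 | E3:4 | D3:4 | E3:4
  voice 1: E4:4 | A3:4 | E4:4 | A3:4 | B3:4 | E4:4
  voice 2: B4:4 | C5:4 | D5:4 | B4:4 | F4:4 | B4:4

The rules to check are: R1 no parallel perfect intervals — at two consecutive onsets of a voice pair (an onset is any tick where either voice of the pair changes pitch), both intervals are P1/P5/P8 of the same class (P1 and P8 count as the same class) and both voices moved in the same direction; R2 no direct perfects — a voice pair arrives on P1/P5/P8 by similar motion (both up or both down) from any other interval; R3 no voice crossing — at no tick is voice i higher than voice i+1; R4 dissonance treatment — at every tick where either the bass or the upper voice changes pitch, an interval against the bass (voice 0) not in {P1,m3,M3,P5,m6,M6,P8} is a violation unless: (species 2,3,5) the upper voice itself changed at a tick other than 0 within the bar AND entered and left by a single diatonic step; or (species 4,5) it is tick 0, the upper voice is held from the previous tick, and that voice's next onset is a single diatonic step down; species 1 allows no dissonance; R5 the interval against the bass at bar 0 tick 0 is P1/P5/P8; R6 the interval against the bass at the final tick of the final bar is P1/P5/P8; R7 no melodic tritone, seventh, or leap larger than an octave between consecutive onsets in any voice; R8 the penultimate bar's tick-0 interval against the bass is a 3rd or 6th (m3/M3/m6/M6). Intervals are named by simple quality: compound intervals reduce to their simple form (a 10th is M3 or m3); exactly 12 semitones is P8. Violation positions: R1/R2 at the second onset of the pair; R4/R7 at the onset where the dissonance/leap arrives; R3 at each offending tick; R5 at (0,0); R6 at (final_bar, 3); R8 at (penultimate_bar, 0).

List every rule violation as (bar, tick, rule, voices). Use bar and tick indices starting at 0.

bar 0: v0=E3 v1=E4 v2=B4 downbeat P5
bar 1: v0=F3 v1=A3 v2=C5 downbeat P5
bar 2: v0=G3 v1=E4 v2=D5 downbeat P5
bar 3: v0=E3 v1=A3 v2=B4 downbeat P5
bar 4: v0=D3 v1=B3 v2=F4 downbeat m3
bar 5: v0=E3 v1=E4 v2=B4 downbeat P5
  -> R1 @ bar 1 tick 0 v(0, 2): E3/B4 P5 -> F3/C5 P5 similar
  -> R1 @ bar 2 tick 0 v(0, 2): F3/C5 P5 -> G3/D5 P5 similar
  -> R1 @ bar 3 tick 0 v(0, 2): G3/D5 P5 -> E3/B4 P5 similar
  -> R4 @ bar 3 tick 0 v(0, 1): E3/A3 P4 untreated
  -> R7 @ bar 4 tick 0 v(2,): B4->F4 leap 6st
  -> R2 @ bar 5 tick 0 v(0, 1): D3/B3 M6 -> E3/E4 P8 similar
  -> R2 @ bar 5 tick 0 v(0, 2): D3/F4 m3 -> E3/B4 P5 similar
  -> R2 @ bar 5 tick 0 v(1, 2): B3/F4 TT -> E4/B4 P5 similar
  -> R7 @ bar 5 tick 0 v(2,): F4->B4 leap 6st

(1, 0, R1, (0, 2))
(2, 0, R1, (0, 2))
(3, 0, R1, (0, 2))
(3, 0, R4, (0, 1))
(4, 0, R7, (2,))
(5, 0, R2, (0, 1))
(5, 0, R2, (0, 2))
(5, 0, R2, (1, 2))
(5, 0, R7, (2,))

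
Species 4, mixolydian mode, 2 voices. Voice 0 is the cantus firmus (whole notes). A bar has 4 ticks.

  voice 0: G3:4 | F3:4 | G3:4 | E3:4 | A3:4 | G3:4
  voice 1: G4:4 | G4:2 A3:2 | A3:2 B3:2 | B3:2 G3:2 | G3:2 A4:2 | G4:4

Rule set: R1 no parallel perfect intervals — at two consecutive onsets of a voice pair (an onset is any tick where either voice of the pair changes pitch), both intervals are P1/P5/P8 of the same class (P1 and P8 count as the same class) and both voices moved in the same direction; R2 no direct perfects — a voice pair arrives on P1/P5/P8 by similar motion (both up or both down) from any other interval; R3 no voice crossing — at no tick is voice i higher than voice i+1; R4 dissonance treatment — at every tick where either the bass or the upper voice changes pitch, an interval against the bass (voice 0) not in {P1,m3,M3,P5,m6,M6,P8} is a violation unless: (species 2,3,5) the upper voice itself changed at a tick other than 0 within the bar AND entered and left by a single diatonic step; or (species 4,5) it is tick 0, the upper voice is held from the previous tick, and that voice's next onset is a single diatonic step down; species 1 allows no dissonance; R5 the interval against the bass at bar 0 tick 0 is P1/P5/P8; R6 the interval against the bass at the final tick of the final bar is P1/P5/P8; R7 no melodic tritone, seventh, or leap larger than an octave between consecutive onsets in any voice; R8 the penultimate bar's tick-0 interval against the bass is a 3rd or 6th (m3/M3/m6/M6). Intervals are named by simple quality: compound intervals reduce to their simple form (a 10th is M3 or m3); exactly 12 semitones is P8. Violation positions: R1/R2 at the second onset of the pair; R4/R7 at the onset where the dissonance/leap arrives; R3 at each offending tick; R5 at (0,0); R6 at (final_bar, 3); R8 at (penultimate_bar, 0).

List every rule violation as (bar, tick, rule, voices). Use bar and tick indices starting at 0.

(1, 0, R4, (0, 1))
(1, 2, R7, (1,))
(2, 0, R4, (0, 1))
(4, 0, R3, (0, 1))
(4, 0, R4, (0, 1))
(4, 0, R8, (0, 1))
(4, 1, R3, (0, 1))
(4, 2, R7, (1,))
(5, 0, R1, (0, 1))

bar 0: v0=G3 v1=G4 downbeat P8
bar 1: v0=F3 v1=G4 downbeat M2
bar 2: v0=G3 v1=A3 downbeat M2
bar 3: v0=E3 v1=B3 downbeat P5
bar 4: v0=A3 v1=G3 downbeat M2
bar 5: v0=G3 v1=G4 downbeat P8
  -> R4 @ bar 1 tick 0 v(0, 1): F3/G4 M2 untreated
  -> R7 @ bar 1 tick 2 v(1,): G4->A3 leap 10st
  -> R4 @ bar 2 tick 0 v(0, 1): G3/A3 M2 untreated
  -> R3 @ bar 4 tick 0 v(0, 1): A3 above G3
  -> R4 @ bar 4 tick 0 v(0, 1): A3/G3 M2 untreated
  -> R8 @ bar 4 tick 0 v(0, 1): penult M2 not 3rd/6th
  -> R3 @ bar 4 tick 1 v(0, 1): A3 above G3
  -> R7 @ bar 4 tick 2 v(1,): G3->A4 leap 14st
  -> R1 @ bar 5 tick 0 v(0, 1): A3/A4 P8 -> G3/G4 P8 similar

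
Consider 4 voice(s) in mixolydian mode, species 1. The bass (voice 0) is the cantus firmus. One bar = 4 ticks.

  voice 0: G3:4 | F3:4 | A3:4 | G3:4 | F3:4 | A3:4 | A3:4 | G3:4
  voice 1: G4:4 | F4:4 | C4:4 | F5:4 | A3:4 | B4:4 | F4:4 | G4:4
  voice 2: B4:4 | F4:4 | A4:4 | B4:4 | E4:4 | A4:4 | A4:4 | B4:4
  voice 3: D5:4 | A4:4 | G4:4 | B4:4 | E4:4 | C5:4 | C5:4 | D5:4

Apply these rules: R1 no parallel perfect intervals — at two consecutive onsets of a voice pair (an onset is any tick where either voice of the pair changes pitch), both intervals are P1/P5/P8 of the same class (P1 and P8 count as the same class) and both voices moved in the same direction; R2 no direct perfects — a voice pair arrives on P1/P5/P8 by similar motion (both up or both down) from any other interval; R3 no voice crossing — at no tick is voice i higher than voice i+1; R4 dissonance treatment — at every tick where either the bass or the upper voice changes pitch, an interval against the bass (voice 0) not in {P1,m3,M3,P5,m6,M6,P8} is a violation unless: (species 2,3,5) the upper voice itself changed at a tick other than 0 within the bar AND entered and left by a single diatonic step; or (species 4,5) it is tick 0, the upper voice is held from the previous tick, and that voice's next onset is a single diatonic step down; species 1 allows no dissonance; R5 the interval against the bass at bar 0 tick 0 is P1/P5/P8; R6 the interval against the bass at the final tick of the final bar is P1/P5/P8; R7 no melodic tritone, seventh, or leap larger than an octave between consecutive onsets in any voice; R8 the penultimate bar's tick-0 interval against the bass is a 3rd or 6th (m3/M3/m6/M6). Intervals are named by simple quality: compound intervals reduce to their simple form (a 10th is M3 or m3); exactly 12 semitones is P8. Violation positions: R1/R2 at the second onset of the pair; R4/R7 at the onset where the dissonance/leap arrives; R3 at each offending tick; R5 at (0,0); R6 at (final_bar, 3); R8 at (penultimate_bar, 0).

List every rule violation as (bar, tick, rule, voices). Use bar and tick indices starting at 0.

(0, 0, R5, (0, 2))
(1, 0, R1, (0, 1))
(1, 0, R2, (0, 2))
(1, 0, R2, (1, 2))
(1, 0, R7, (2,))
(2, 0, R1, (0, 2))
(2, 0, R2, (1, 3))
(2, 0, R3, (2, 3))
(2, 0, R4, (0, 3))
(2, 1, R3, (2, 3))
(2, 2, R3, (2, 3))
(2, 3, R3, (2, 3))
(3, 0, R2, (2, 3))
(3, 0, R3, (1, 2))
(3, 0, R4, (0, 1))
(3, 0, R7, (1,))
(3, 1, R3, (1, 2))
(3, 2, R3, (1, 2))
(3, 3, R3, (1, 2))
(4, 0, R1, (2, 3))
(4, 0, R2, (1, 2))
(4, 0, R2, (1, 3))
(4, 0, R4, (0, 2))
(4, 0, R4, (0, 3))
(4, 0, R7, (1,))
(5, 0, R2, (0, 2))
(5, 0, R3, (1, 2))
(5, 0, R4, (0, 1))
(5, 0, R7, (1,))
(5, 1, R3, (1, 2))
(5, 2, R3, (1, 2))
(5, 3, R3, (1, 2))
(6, 0, R7, (1,))
(6, 0, R8, (0, 2))
(7, 0, R1, (1, 3))
(7, 3, R6, (0, 2))

bar 0: v0=G3 v1=G4 v2=B4 v3=D5 downbeat P5
bar 1: v0=F3 v1=F4 v2=F4 v3=A4 downbeat M3
bar 2: v0=A3 v1=C4 v2=A4 v3=G4 downbeat m7
bar 3: v0=G3 v1=F5 v2=B4 v3=B4 downbeat M3
bar 4: v0=F3 v1=A3 v2=E4 v3=E4 downbeat M7
bar 5: v0=A3 v1=B4 v2=A4 v3=C5 downbeat m3
bar 6: v0=A3 v1=F4 v2=A4 v3=C5 downbeat m3
bar 7: v0=G3 v1=G4 v2=B4 v3=D5 downbeat P5
  -> R5 @ bar 0 tick 0 v(0, 2): opens on M3
  -> R1 @ bar 1 tick 0 v(0, 1): G3/G4 P8 -> F3/F4 P8 similar
  -> R2 @ bar 1 tick 0 v(0, 2): G3/B4 M3 -> F3/F4 P8 similar
  -> R2 @ bar 1 tick 0 v(1, 2): G4/B4 M3 -> F4/F4 P1 similar
  -> R7 @ bar 1 tick 0 v(2,): B4->F4 leap 6st
  -> R1 @ bar 2 tick 0 v(0, 2): F3/F4 P8 -> A3/A4 P8 similar
  -> R2 @ bar 2 tick 0 v(1, 3): F4/A4 M3 -> C4/G4 P5 similar
  -> R3 @ bar 2 tick 0 v(2, 3): A4 above G4
  -> R4 @ bar 2 tick 0 v(0, 3): A3/G4 m7 untreated
  -> R3 @ bar 2 tick 1 v(2, 3): A4 above G4
  -> R3 @ bar 2 tick 2 v(2, 3): A4 above G4
  -> R3 @ bar 2 tick 3 v(2, 3): A4 above G4
  -> R2 @ bar 3 tick 0 v(2, 3): A4/G4 M2 -> B4/B4 P1 similar
  -> R3 @ bar 3 tick 0 v(1, 2): F5 above B4
  -> R4 @ bar 3 tick 0 v(0, 1): G3/F5 m7 untreated
  -> R7 @ bar 3 tick 0 v(1,): C4->F5 leap 17st
  -> R3 @ bar 3 tick 1 v(1, 2): F5 above B4
  -> R3 @ bar 3 tick 2 v(1, 2): F5 above B4
  -> R3 @ bar 3 tick 3 v(1, 2): F5 above B4
  -> R1 @ bar 4 tick 0 v(2, 3): B4/B4 P1 -> E4/E4 P1 similar
  -> R2 @ bar 4 tick 0 v(1, 2): F5/B4 TT -> A3/E4 P5 similar
  -> R2 @ bar 4 tick 0 v(1, 3): F5/B4 TT -> A3/E4 P5 similar
  -> R4 @ bar 4 tick 0 v(0, 2): F3/E4 M7 untreated
  -> R4 @ bar 4 tick 0 v(0, 3): F3/E4 M7 untreated
  -> R7 @ bar 4 tick 0 v(1,): F5->A3 leap 20st
  -> R2 @ bar 5 tick 0 v(0, 2): F3/E4 M7 -> A3/A4 P8 similar
  -> R3 @ bar 5 tick 0 v(1, 2): B4 above A4
  -> R4 @ bar 5 tick 0 v(0, 1): A3/B4 M2 untreated
  -> R7 @ bar 5 tick 0 v(1,): A3->B4 leap 14st
  -> R3 @ bar 5 tick 1 v(1, 2): B4 above A4
  -> R3 @ bar 5 tick 2 v(1, 2): B4 above A4
  -> R3 @ bar 5 tick 3 v(1, 2): B4 above A4
  -> R7 @ bar 6 tick 0 v(1,): B4->F4 leap 6st
  -> R8 @ bar 6 tick 0 v(0, 2): penult P8 not 3rd/6th
  -> R1 @ bar 7 tick 0 v(1, 3): F4/C5 P5 -> G4/D5 P5 similar
  -> R6 @ bar 7 tick 3 v(0, 2): closes on M3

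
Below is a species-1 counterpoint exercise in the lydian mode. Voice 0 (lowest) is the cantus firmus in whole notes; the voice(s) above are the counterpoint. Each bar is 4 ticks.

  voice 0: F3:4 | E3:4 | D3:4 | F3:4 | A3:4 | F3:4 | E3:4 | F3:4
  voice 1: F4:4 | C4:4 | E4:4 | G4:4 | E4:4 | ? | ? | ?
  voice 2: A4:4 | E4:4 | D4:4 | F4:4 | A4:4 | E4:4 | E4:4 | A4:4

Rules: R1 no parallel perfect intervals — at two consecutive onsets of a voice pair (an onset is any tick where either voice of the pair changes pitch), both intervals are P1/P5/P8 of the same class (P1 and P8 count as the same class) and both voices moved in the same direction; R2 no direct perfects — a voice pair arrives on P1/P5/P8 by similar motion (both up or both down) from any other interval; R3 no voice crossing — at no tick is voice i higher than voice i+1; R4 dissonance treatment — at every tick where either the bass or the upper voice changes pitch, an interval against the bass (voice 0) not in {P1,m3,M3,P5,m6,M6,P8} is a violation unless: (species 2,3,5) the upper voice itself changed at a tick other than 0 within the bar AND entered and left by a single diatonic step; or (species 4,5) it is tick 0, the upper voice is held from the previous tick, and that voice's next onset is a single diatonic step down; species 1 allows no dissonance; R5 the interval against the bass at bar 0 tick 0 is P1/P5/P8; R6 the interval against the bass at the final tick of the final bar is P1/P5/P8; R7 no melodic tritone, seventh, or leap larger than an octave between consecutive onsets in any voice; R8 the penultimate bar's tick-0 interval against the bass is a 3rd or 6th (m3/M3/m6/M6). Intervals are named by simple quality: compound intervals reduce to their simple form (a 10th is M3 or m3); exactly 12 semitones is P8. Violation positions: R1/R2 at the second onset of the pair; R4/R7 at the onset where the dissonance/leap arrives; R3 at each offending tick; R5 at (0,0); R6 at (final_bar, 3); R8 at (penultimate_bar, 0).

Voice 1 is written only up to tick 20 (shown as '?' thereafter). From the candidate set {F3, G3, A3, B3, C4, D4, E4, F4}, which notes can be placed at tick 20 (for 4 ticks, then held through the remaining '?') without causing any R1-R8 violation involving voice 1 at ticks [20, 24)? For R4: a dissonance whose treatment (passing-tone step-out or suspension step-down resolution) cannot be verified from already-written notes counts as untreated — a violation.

{D4}

F3: violates R2,R7
G3: violates R4
A3: violates R2
B3: violates R4
C4: violates R1
D4: legal
E4: violates R4
F4: violates R3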